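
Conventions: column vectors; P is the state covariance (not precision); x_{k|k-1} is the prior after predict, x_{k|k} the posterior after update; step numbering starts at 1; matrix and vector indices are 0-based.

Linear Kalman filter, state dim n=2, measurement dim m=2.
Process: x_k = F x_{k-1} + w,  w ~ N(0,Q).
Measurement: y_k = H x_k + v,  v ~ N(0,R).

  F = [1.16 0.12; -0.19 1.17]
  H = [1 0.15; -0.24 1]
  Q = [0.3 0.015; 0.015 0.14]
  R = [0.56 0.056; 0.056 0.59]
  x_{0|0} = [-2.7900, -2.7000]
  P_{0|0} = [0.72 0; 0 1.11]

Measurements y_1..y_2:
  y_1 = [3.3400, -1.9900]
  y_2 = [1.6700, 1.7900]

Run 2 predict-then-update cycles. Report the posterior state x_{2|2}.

step 1: x^-=[-3.5604, -2.6289]  P^-=[1.2848 0.0122; 0.0122 1.6855]  S=[1.8864 0.0122; 0.0122 2.3436]  K=[0.6829 -0.1299; 0.1358 0.7172]  nu=[7.2947, -0.2156]  x^+=[1.4492, -1.7926]  P^+=[0.3677 0.0498; 0.0498 0.4427]
step 2: x^-=[1.4660, -2.3727]  P^-=[0.8150 0.0626; 0.0626 0.7372]  S=[1.4104 0.0313; 0.0313 1.3441]  K=[0.5870 -0.1126; 0.1109 0.5347]  nu=[0.5599, 4.5146]  x^+=[1.2862, 0.1033]  P^+=[0.3161 0.0423; 0.0423 0.3318]

x_post = [1.2862, 0.1033]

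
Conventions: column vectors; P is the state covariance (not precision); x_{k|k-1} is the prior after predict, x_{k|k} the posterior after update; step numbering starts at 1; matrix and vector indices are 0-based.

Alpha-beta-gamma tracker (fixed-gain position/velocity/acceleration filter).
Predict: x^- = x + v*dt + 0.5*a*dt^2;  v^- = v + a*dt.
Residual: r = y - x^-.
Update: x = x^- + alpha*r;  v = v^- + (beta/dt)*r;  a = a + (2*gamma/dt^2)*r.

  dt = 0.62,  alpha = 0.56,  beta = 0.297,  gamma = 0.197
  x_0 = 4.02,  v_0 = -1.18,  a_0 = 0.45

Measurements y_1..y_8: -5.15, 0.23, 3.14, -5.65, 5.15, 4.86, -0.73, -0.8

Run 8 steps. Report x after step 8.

x_post = 4.7915

step 1: x_pred=3.3749  r=-8.5249  x^+=-1.3990  v^+=-4.9847  a^+=-8.2878
step 2: x_pred=-6.0825  r=6.3125  x^+=-2.5475  v^+=-7.0992  a^+=-1.8177
step 3: x_pred=-7.2984  r=10.4384  x^+=-1.4529  v^+=-3.2259  a^+=8.8814
step 4: x_pred=-1.7459  r=-3.9041  x^+=-3.9322  v^+=0.4104  a^+=4.8798
step 5: x_pred=-2.7399  r=7.8899  x^+=1.6785  v^+=7.2154  a^+=12.9667
step 6: x_pred=8.6442  r=-3.7842  x^+=6.5251  v^+=13.4420  a^+=9.0880
step 7: x_pred=16.6058  r=-17.3358  x^+=6.8978  v^+=10.7722  a^+=-8.6808
step 8: x_pred=11.9080  r=-12.7080  x^+=4.7915  v^+=-0.6975  a^+=-21.7062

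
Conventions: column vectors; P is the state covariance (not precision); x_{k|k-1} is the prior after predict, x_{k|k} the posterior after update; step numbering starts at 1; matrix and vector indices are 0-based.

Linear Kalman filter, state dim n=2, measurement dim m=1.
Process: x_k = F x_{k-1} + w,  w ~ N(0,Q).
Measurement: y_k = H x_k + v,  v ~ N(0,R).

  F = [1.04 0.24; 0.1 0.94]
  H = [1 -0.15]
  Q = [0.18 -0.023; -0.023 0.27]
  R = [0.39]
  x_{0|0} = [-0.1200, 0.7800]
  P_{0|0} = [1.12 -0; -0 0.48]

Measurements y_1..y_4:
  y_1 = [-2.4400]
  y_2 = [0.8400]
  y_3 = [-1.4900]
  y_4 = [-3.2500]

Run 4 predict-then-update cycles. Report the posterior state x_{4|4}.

x_post = [-2.3127, -0.5468]

step 1: x^-=[0.0624, 0.7212]  P^-=[1.4190 0.2018; 0.2018 0.7053]  S=[1.7644]  K=[0.7871; 0.0544]  nu=[-2.3942]  x^+=[-1.8221, 0.5910]  P^+=[0.3259 0.1262; 0.1262 0.7001]
step 2: x^-=[-1.7532, 0.3733]  P^-=[0.6358 0.2953; 0.2953 0.9156]  S=[0.9579]  K=[0.6176; 0.1649]  nu=[2.6492]  x^+=[-0.1171, 0.8101]  P^+=[0.2705 0.1977; 0.1977 0.8896]
step 3: x^-=[0.0726, 0.7498]  P^-=[0.6225 0.4039; 0.4039 1.0959]  S=[0.9160]  K=[0.6135; 0.2614]  nu=[-1.4502]  x^+=[-0.8170, 0.3706]  P^+=[0.2778 0.2570; 0.2570 1.0333]
step 4: x^-=[-0.7607, 0.2667]  P^-=[0.6683 0.4964; 0.4964 1.2341]  S=[0.9371]  K=[0.6336; 0.3321]  nu=[-2.4493]  x^+=[-2.3127, -0.5468]  P^+=[0.2920 0.2991; 0.2991 1.1307]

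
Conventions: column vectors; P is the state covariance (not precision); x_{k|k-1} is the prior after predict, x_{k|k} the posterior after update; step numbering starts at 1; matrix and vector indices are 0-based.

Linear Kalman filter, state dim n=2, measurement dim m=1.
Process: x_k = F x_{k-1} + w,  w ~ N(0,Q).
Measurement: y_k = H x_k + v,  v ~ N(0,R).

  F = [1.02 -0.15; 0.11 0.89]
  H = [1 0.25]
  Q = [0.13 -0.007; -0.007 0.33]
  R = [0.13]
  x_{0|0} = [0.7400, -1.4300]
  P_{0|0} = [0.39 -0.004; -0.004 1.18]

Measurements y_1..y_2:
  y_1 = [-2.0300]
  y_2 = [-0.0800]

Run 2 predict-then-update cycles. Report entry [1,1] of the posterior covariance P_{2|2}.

P_post[1,1] = 1.2277

step 1: x^-=[0.9693, -1.1913]  P^-=[0.5635 -0.1243; -0.1243 1.2686]  S=[0.7106]  K=[0.7492; 0.2713]  nu=[-2.7015]  x^+=[-1.0547, -1.9243]  P^+=[0.1646 -0.2688; -0.2688 1.2163]
step 2: x^-=[-0.7872, -1.8286]  P^-=[0.4109 -0.3905; -0.3905 1.2428]  S=[0.4233]  K=[0.7400; -0.1885]  nu=[1.1644]  x^+=[0.0744, -2.0481]  P^+=[0.1791 -0.3314; -0.3314 1.2277]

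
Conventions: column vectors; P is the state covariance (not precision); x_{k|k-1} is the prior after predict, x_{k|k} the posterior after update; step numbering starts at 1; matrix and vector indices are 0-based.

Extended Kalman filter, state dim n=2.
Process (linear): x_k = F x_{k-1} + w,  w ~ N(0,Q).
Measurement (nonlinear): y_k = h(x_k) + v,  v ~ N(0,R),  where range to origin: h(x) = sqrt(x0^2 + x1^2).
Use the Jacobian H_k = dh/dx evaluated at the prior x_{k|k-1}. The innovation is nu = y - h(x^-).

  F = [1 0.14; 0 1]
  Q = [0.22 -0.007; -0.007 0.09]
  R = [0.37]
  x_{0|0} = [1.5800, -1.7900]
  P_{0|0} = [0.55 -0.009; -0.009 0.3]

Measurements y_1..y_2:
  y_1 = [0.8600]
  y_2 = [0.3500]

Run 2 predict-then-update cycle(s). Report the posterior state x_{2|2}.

step 1: x^-=[1.3294, -1.7900]  P^-=[0.7734 0.0260; 0.0260 0.3900]  H_jac=[0.5962 -0.8028]  S=[0.8714]  K=[0.5052; -0.3415]  nu=[-1.3697]  x^+=[0.6374, -1.3222]  P^+=[0.5510 0.1763; 0.1763 0.2884]
step 2: x^-=[0.4523, -1.3222]  P^-=[0.8260 0.2097; 0.2097 0.3784]  H_jac=[0.3237 -0.9462]  S=[0.6668]  K=[0.1034; -0.4351]  nu=[-1.0475]  x^+=[0.3441, -0.8665]  P^+=[0.8189 0.2397; 0.2397 0.2521]

x_post = [0.3441, -0.8665]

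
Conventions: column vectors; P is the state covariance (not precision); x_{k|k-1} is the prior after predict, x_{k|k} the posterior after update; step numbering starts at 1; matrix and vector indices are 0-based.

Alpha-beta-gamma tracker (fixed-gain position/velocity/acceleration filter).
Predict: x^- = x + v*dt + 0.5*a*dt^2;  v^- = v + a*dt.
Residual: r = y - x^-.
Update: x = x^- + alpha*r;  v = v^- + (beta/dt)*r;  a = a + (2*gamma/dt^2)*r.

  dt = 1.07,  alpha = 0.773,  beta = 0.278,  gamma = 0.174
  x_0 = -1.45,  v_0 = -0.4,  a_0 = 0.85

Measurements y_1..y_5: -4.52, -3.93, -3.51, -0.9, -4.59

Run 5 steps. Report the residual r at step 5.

resid = -4.5837

step 1: x_pred=-1.3914  r=-3.1286  x^+=-3.8098  v^+=-0.3033  a^+=-0.1010
step 2: x_pred=-4.1922  r=0.2622  x^+=-3.9895  v^+=-0.3432  a^+=-0.0213
step 3: x_pred=-4.3690  r=0.8590  x^+=-3.7050  v^+=-0.1428  a^+=0.2398
step 4: x_pred=-3.7205  r=2.8205  x^+=-1.5403  v^+=0.8466  a^+=1.0971
step 5: x_pred=-0.0063  r=-4.5837  x^+=-3.5495  v^+=0.8296  a^+=-0.2961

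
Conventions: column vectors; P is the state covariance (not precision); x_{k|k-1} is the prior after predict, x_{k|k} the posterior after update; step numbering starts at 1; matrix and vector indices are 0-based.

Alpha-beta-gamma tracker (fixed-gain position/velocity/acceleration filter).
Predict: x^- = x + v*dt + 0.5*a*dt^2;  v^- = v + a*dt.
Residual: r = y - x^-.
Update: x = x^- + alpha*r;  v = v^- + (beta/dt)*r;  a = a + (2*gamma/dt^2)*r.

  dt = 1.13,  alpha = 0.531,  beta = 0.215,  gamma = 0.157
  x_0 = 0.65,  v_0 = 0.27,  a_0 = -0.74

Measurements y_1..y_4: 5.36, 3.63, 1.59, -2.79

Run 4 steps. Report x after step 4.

x_post = 0.2493

step 1: x_pred=0.4826  r=4.8774  x^+=3.0725  v^+=0.3618  a^+=0.4594
step 2: x_pred=3.7746  r=-0.1446  x^+=3.6978  v^+=0.8534  a^+=0.4238
step 3: x_pred=4.9327  r=-3.3427  x^+=3.1577  v^+=0.6963  a^+=-0.3982
step 4: x_pred=3.6903  r=-6.4803  x^+=0.2493  v^+=-0.9867  a^+=-1.9918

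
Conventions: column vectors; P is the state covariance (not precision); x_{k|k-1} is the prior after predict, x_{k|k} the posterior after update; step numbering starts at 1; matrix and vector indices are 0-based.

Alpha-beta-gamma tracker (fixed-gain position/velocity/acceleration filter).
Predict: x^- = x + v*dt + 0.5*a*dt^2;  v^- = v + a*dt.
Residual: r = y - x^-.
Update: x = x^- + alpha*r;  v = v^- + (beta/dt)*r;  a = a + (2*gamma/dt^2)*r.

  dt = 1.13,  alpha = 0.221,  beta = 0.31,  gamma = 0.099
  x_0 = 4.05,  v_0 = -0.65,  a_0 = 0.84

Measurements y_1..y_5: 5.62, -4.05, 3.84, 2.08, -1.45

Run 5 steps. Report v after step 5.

v_post = -1.7938

step 1: x_pred=3.8518  r=1.7682  x^+=4.2426  v^+=0.7843  a^+=1.1142
step 2: x_pred=5.8402  r=-9.8902  x^+=3.6544  v^+=-0.6699  a^+=-0.4194
step 3: x_pred=2.6296  r=1.2104  x^+=2.8971  v^+=-0.8118  a^+=-0.2317
step 4: x_pred=1.8318  r=0.2482  x^+=1.8867  v^+=-1.0056  a^+=-0.1933
step 5: x_pred=0.6270  r=-2.0770  x^+=0.1680  v^+=-1.7938  a^+=-0.5153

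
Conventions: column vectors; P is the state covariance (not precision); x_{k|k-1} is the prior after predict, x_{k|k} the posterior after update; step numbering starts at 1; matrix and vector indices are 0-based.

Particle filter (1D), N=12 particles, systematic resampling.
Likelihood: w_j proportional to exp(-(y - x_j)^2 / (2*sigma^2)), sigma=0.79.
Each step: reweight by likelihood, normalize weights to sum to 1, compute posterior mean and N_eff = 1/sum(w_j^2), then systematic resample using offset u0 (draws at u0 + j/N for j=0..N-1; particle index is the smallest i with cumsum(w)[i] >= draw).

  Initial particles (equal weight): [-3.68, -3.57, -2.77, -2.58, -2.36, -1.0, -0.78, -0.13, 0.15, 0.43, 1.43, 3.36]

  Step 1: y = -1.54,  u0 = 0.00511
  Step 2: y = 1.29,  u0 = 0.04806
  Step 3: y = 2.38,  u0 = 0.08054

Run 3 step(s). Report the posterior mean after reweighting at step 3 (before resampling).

post_mean = -0.1419

step 1: w=[0.0081, 0.0117, 0.0949, 0.1341, 0.1861, 0.2525, 0.2008, 0.0649, 0.0324, 0.0142, 0.0003, 0.0000]  mean=-1.5261  Neff=5.8358  idx=[0, 2, 3, 4, 4, 4, 5, 5, 5, 6, 6, 7]
step 2: w=[0.0000, 0.0000, 0.0000, 0.0001, 0.0001, 0.0001, 0.0486, 0.0486, 0.0486, 0.1047, 0.1047, 0.6446]  mean=-0.3934  Neff=2.2494  idx=[6, 8, 9, 10, 11, 11, 11, 11, 11, 11, 11, 11]
step 3: w=[0.0020, 0.0020, 0.0064, 0.0064, 0.1229, 0.1229, 0.1229, 0.1229, 0.1229, 0.1229, 0.1229, 0.1229]  mean=-0.1419  Neff=8.2709  idx=[4, 5, 5, 6, 7, 7, 8, 9, 9, 10, 11, 11]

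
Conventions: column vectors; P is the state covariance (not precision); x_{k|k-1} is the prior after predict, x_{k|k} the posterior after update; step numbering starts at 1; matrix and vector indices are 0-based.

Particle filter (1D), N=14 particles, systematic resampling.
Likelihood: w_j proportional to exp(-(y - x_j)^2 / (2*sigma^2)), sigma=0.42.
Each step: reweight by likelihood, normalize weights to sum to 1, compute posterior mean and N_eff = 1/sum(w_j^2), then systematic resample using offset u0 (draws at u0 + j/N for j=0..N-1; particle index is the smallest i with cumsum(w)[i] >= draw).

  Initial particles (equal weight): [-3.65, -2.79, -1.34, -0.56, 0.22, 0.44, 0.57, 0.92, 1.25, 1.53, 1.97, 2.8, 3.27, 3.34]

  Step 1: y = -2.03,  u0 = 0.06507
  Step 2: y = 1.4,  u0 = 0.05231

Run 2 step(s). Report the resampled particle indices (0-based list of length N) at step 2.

step 1: w=[0.0013, 0.4260, 0.5680, 0.0048, 0.0000, 0.0000, 0.0000, 0.0000, 0.0000, 0.0000, 0.0000, 0.0000, 0.0000, 0.0000]  mean=-1.9569  Neff=1.9839  idx=[1, 1, 1, 1, 1, 1, 2, 2, 2, 2, 2, 2, 2, 2]
step 2: w=[0.0000, 0.0000, 0.0000, 0.0000, 0.0000, 0.0000, 0.1250, 0.1250, 0.1250, 0.1250, 0.1250, 0.1250, 0.1250, 0.1250]  mean=-1.3400  Neff=8.0000  idx=[6, 6, 7, 8, 8, 9, 9, 10, 10, 11, 12, 12, 13, 13]

resampled_idx = [6, 6, 7, 8, 8, 9, 9, 10, 10, 11, 12, 12, 13, 13]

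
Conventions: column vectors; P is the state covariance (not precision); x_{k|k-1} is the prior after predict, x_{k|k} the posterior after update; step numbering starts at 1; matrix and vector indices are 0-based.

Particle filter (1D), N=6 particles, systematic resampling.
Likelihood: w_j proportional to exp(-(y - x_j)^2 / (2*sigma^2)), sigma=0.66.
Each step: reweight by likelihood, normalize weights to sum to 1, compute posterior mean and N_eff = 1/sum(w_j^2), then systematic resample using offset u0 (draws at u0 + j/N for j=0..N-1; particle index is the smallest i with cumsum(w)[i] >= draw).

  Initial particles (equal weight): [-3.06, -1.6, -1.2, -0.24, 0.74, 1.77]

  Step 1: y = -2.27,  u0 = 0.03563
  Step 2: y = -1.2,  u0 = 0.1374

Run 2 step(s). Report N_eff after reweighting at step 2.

N_eff = 4.0578

step 1: w=[0.3583, 0.4381, 0.1971, 0.0065, 0.0000, 0.0000]  mean=-2.0354  Neff=2.7838  idx=[0, 0, 1, 1, 1, 2]
step 2: w=[0.0053, 0.0053, 0.2355, 0.2355, 0.2355, 0.2829]  mean=-1.5024  Neff=4.0578  idx=[2, 3, 3, 4, 5, 5]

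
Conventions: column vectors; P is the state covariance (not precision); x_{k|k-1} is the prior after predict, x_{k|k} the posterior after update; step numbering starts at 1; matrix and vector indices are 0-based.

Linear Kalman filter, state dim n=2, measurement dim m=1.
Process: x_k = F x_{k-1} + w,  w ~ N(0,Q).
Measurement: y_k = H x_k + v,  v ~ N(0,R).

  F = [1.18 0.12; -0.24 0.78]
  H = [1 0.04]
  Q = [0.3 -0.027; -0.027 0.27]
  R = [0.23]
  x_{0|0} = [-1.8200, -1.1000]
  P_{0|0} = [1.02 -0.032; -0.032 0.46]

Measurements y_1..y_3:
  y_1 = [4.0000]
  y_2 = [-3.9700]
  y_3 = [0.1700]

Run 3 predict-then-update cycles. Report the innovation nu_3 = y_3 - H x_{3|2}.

step 1: x^-=[-2.2796, -0.4212]  P^-=[1.7178 -0.3013; -0.3013 0.6206]  S=[1.9247]  K=[0.8862; -0.1437]  nu=[6.2964]  x^+=[3.3006, -1.3258]  P^+=[0.2061 -0.0563; -0.0563 0.5809]
step 2: x^-=[3.7356, -1.8263]  P^-=[0.5794 -0.0812; -0.0812 0.6563]  S=[0.8039]  K=[0.7166; -0.0683]  nu=[-7.6326]  x^+=[-1.7342, -1.3049]  P^+=[0.1665 -0.0418; -0.0418 0.6526]
step 3: x^-=[-2.2029, -0.6016]  P^-=[0.5294 -0.0504; -0.0504 0.6923]  S=[0.7565]  K=[0.6972; -0.0300]  nu=[2.3970]  x^+=[-0.5319, -0.6734]  P^+=[0.1617 -0.0346; -0.0346 0.6916]

innov = [2.3970]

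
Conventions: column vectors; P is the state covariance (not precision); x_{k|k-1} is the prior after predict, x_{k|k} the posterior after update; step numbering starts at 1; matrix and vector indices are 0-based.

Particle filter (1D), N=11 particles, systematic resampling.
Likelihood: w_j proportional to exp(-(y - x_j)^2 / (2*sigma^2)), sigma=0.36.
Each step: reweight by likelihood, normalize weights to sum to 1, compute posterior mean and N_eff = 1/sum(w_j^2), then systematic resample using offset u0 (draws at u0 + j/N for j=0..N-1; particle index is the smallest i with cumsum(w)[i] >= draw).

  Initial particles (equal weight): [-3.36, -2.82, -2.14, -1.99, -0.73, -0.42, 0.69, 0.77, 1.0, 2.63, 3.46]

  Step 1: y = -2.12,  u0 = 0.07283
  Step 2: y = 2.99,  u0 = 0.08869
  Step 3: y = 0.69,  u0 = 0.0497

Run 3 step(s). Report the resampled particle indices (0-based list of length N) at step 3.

step 1: w=[0.0013, 0.0723, 0.4778, 0.4484, 0.0003, 0.0000, 0.0000, 0.0000, 0.0000, 0.0000, 0.0000]  mean=-2.1230  Neff=2.3012  idx=[1, 2, 2, 2, 2, 2, 3, 3, 3, 3, 3]
step 2: w=[0.0000, 0.0006, 0.0006, 0.0006, 0.0006, 0.0006, 0.1994, 0.1994, 0.1994, 0.1994, 0.1994]  mean=-1.9904  Neff=5.0288  idx=[6, 6, 7, 7, 8, 8, 9, 9, 10, 10, 10]
step 3: w=[0.0909, 0.0909, 0.0909, 0.0909, 0.0909, 0.0909, 0.0909, 0.0909, 0.0909, 0.0909, 0.0909]  mean=-1.9900  Neff=11.0000  idx=[0, 1, 2, 3, 4, 5, 6, 7, 8, 9, 10]

resampled_idx = [0, 1, 2, 3, 4, 5, 6, 7, 8, 9, 10]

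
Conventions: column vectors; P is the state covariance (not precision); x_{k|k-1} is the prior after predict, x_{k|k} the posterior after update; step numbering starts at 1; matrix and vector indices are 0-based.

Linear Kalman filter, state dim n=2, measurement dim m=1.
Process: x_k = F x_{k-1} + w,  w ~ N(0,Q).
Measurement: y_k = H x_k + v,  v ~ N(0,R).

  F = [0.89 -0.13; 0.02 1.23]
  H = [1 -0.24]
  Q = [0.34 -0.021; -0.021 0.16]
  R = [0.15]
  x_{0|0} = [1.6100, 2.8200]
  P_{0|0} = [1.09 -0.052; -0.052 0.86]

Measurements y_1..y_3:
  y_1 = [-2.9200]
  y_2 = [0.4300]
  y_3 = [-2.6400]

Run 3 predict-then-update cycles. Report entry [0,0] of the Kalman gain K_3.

K[0,0] = 0.5793

step 1: x^-=[1.0663, 3.5008]  P^-=[1.2300 -0.1959; -0.1959 1.4590]  S=[1.5580]  K=[0.8196; -0.3505]  nu=[-3.1461]  x^+=[-1.5123, 4.6034]  P^+=[0.1833 0.2517; 0.2517 1.2676]
step 2: x^-=[-1.9444, 5.6320]  P^-=[0.4484 0.0544; 0.0544 2.0902]  S=[0.6927]  K=[0.6285; -0.6457]  nu=[3.7261]  x^+=[0.3974, 3.2262]  P^+=[0.1748 0.3355; 0.3355 1.8014]
step 3: x^-=[-0.0657, 3.9762]  P^-=[0.4313 0.0605; 0.0605 2.9020]  S=[0.7194]  K=[0.5793; -0.8841]  nu=[-1.6200]  x^+=[-1.0042, 5.4085]  P^+=[0.1898 0.4289; 0.4289 2.3397]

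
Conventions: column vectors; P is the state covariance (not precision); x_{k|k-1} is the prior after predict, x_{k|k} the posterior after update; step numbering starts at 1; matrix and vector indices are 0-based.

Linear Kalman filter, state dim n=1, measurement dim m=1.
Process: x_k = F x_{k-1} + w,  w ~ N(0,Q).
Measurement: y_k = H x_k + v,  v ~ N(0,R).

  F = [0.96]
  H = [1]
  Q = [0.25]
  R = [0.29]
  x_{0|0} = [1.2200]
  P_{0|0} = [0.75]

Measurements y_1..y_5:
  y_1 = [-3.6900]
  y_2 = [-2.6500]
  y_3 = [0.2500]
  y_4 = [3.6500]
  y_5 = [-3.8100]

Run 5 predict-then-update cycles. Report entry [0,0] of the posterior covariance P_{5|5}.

step 1: x^-=[1.1712]  P^-=[0.9412]  S=[1.2312]  K=[0.7645]  nu=[-4.8612]  x^+=[-2.5450]  P^+=[0.2217]
step 2: x^-=[-2.4432]  P^-=[0.4543]  S=[0.7443]  K=[0.6104]  nu=[-0.2068]  x^+=[-2.5694]  P^+=[0.1770]
step 3: x^-=[-2.4666]  P^-=[0.4131]  S=[0.7031]  K=[0.5876]  nu=[2.7166]  x^+=[-0.8705]  P^+=[0.1704]
step 4: x^-=[-0.8356]  P^-=[0.4070]  S=[0.6970]  K=[0.5840]  nu=[4.4856]  x^+=[1.7838]  P^+=[0.1693]
step 5: x^-=[1.7124]  P^-=[0.4061]  S=[0.6961]  K=[0.5834]  nu=[-5.5224]  x^+=[-1.5092]  P^+=[0.1692]

P_post[0,0] = 0.1692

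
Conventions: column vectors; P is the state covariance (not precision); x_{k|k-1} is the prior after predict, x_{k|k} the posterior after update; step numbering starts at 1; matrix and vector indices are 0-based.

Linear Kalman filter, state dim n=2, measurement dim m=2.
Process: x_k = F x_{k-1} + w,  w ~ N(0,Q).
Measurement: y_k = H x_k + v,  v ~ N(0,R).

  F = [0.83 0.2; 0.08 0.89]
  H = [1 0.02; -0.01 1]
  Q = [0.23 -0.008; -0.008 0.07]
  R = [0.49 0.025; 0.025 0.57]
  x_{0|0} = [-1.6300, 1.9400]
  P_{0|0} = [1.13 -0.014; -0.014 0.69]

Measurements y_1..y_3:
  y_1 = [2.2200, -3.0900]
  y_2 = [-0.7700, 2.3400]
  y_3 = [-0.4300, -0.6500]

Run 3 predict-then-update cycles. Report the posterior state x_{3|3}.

step 1: x^-=[-0.9649, 1.5962]  P^-=[1.0314 0.1793; 0.1793 0.6218]  S=[1.5288 0.2064; 0.2064 1.1883]  K=[0.6736 0.0252; 0.0563 0.5120]  nu=[3.1530, -4.6958]  x^+=[1.0405, -0.6304]  P^+=[0.3300 0.0345; 0.0345 0.2936]
step 2: x^-=[0.7375, -0.4779]  P^-=[0.4805 0.0922; 0.0922 0.3096]  S=[0.9743 0.1186; 0.1186 0.8778]  K=[0.4910 0.0332; 0.0592 0.3436]  nu=[-1.4980, 2.8252]  x^+=[0.0959, 0.4043]  P^+=[0.2408 0.0336; 0.0336 0.1977]
step 3: x^-=[0.1605, 0.3675]  P^-=[0.4149 0.0686; 0.0686 0.2329]  S=[0.9078 0.0941; 0.0941 0.8016]  K=[0.4558 0.0269; 0.0513 0.2837]  nu=[-0.5978, -1.0159]  x^+=[-0.1393, 0.0487]  P^+=[0.2234 0.0289; 0.0289 0.1633]

x_post = [-0.1393, 0.0487]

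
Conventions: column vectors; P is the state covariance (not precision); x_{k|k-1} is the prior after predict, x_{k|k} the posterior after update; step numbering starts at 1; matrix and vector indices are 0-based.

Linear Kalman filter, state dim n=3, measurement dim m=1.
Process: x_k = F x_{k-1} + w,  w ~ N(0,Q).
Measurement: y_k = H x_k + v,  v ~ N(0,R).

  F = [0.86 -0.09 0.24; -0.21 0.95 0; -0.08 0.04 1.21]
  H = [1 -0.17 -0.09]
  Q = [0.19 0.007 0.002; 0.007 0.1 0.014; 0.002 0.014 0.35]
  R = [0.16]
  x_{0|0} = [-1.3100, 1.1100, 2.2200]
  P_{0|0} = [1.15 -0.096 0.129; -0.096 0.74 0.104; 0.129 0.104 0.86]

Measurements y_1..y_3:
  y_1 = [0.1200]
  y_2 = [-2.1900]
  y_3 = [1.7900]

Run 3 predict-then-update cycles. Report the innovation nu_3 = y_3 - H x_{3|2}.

innov = [2.8070]

step 1: x^-=[-0.6937, 1.3296, 2.8354]  P^-=[1.1597 -0.3270 0.2874; -0.3270 0.8569 0.1563; 0.2874 0.1563 1.6034]  S=[1.4217]  K=[0.8366; -0.3424; 0.0820]  nu=[1.2949]  x^+=[0.3897, 0.8863, 2.9415]  P^+=[0.1646 0.0802 0.1899; 0.0802 0.6902 0.1962; 0.1899 0.1962 1.5938]
step 2: x^-=[0.9613, 0.7601, 3.5635]  P^-=[0.4666 0.0205 0.6289; 0.0205 0.6982 0.2135; 0.6289 0.2135 2.6674]  S=[0.5548]  K=[0.7328; -0.2117; 0.6354]  nu=[-2.7014]  x^+=[-1.0183, 1.3319, 1.8471]  P^+=[0.1687 0.1065 0.3706; 0.1065 0.6733 0.2881; 0.3706 0.2881 2.4434]
step 3: x^-=[-0.5523, 1.4791, 2.3697]  P^-=[0.5850 0.0550 1.0518; 0.0550 0.6726 0.2705; 1.0518 0.2705 3.8850]  S=[0.5961]  K=[0.8068; -0.1403; 1.1008]  nu=[2.8070]  x^+=[1.7125, 1.0852, 5.4595]  P^+=[0.1969 0.1225 0.5224; 0.1225 0.6609 0.3626; 0.5224 0.3626 3.1627]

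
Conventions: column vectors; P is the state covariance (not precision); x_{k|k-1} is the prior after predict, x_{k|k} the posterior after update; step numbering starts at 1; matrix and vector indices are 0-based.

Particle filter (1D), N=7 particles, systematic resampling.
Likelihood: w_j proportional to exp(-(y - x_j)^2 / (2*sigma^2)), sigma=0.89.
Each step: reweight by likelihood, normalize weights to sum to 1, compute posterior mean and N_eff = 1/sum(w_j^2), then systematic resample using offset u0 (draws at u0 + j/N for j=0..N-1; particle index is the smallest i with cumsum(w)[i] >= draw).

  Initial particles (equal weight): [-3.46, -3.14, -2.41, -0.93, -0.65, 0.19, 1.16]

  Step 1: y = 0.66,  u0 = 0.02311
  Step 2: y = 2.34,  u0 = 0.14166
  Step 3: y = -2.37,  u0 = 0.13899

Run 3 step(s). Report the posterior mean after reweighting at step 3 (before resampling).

post_mean = 0.3122

step 1: w=[0.0000, 0.0000, 0.0011, 0.0894, 0.1493, 0.3836, 0.3766]  mean=0.3266  Neff=3.1328  idx=[3, 4, 5, 5, 5, 6, 6]
step 2: w=[0.0012, 0.0036, 0.0542, 0.0542, 0.0542, 0.4163, 0.4163]  mean=0.9934  Neff=2.8128  idx=[4, 5, 5, 5, 6, 6, 6]
step 3: w=[0.8740, 0.0210, 0.0210, 0.0210, 0.0210, 0.0210, 0.0210]  mean=0.3122  Neff=1.3045  idx=[0, 0, 0, 0, 0, 0, 6]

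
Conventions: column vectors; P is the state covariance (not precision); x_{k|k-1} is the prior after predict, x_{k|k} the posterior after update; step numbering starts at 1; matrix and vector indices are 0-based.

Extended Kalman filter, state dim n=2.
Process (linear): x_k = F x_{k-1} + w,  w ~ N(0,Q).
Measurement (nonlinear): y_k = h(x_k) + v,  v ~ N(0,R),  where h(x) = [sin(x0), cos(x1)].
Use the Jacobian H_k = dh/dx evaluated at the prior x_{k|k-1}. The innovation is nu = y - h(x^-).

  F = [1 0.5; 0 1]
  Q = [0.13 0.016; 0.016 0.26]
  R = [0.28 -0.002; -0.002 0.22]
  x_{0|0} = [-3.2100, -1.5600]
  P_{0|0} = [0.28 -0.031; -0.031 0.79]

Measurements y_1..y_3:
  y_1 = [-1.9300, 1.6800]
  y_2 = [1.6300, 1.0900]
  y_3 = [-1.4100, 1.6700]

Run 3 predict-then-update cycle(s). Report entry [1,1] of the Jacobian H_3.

step 1: x^-=[-3.9900, -1.5600]  P^-=[0.5765 0.3800; 0.3800 1.0500]  H_jac=[-0.6612 0.0000; 0.0000 0.9999]  S=[0.5320 -0.2532; -0.2532 1.2699]  K=[-0.6342 0.1727; -0.0870 0.8095]  nu=[-2.6802, 1.6692]  x^+=[-2.0018, 0.0242]  P^+=[0.2691 0.0393; 0.0393 0.1783]
step 2: x^-=[-1.9896, 0.0242]  P^-=[0.4830 0.1444; 0.1444 0.4383]  H_jac=[-0.4067 0.0000; 0.0000 -0.0242]  S=[0.3599 -0.0006; -0.0006 0.2203]  K=[-0.5458 -0.0173; -0.1633 -0.0486]  nu=[2.5436, 0.0903]  x^+=[-3.3795, -0.3955]  P^+=[0.3757 0.1122; 0.1122 0.4282]
step 3: x^-=[-3.5773, -0.3955]  P^-=[0.7249 0.3422; 0.3422 0.6882]  H_jac=[-0.9066 0.0000; 0.0000 0.3852]  S=[0.8758 -0.1215; -0.1215 0.3221]  K=[-0.7319 0.1332; -0.2533 0.7274]  nu=[-1.8320, 0.7472]  x^+=[-2.1369, 0.6122]  P^+=[0.2263 0.0799; 0.0799 0.4167]

H_jac[1,1] = 0.3852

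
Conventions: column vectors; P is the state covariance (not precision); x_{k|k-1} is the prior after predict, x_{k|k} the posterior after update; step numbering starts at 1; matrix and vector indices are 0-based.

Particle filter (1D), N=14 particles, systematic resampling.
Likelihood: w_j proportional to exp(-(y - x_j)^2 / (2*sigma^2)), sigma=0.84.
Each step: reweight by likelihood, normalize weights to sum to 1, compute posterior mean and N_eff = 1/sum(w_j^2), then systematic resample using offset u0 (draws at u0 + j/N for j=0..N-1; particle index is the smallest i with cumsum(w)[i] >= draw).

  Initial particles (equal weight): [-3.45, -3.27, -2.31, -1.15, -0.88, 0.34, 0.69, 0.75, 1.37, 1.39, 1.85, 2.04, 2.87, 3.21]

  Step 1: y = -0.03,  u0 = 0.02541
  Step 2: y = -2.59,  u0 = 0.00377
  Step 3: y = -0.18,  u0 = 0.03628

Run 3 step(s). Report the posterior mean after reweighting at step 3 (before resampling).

post_mean = -1.0330

step 1: w=[0.0001, 0.0002, 0.0064, 0.1052, 0.1534, 0.2322, 0.1772, 0.1663, 0.0638, 0.0613, 0.0209, 0.0123, 0.0007, 0.0002]  mean=0.2932  Neff=6.4096  idx=[3, 3, 4, 4, 5, 5, 5, 6, 6, 6, 7, 7, 8, 9]
step 2: w=[0.3191, 0.3191, 0.1746, 0.1746, 0.0032, 0.0032, 0.0032, 0.0007, 0.0007, 0.0007, 0.0005, 0.0005, 0.0000, 0.0000]  mean=-1.0358  Neff=3.7787  idx=[0, 0, 0, 0, 0, 1, 1, 1, 1, 2, 2, 2, 3, 3]
step 3: w=[0.0630, 0.0630, 0.0630, 0.0630, 0.0630, 0.0630, 0.0630, 0.0630, 0.0630, 0.0867, 0.0867, 0.0867, 0.0867, 0.0867]  mean=-1.0330  Neff=13.6548  idx=[0, 1, 2, 3, 5, 6, 7, 8, 9, 10, 11, 11, 12, 13]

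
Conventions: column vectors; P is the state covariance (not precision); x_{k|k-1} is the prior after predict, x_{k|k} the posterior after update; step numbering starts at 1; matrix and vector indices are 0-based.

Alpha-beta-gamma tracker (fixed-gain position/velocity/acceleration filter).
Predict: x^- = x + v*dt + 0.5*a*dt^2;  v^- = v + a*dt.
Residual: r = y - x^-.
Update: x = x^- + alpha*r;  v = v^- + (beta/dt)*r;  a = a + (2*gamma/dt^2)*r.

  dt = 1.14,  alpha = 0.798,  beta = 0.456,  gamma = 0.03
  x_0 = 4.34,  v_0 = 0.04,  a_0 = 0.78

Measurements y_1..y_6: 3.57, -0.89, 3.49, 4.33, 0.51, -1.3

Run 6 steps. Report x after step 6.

x_post = -0.6173

step 1: x_pred=4.8924  r=-1.3224  x^+=3.8371  v^+=0.4002  a^+=0.7189
step 2: x_pred=4.7606  r=-5.6506  x^+=0.2514  v^+=-1.0404  a^+=0.4581
step 3: x_pred=-0.6370  r=4.1270  x^+=2.6563  v^+=1.1326  a^+=0.6486
step 4: x_pred=4.3690  r=-0.0390  x^+=4.3379  v^+=1.8564  a^+=0.6468
step 5: x_pred=6.8745  r=-6.3645  x^+=1.7956  v^+=0.0480  a^+=0.3530
step 6: x_pred=2.0797  r=-3.3797  x^+=-0.6173  v^+=-0.9015  a^+=0.1969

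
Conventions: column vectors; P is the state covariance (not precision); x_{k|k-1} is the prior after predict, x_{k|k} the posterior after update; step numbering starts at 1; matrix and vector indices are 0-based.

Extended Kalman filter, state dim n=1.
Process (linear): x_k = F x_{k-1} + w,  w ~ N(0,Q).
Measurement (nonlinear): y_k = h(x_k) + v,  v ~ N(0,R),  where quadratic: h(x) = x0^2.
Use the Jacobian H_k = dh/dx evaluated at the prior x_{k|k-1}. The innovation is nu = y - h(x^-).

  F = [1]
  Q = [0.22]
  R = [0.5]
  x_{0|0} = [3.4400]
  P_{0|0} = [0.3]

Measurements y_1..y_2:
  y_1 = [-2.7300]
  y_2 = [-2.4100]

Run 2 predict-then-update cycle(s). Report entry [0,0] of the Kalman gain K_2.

K[0,0] = 0.2836

step 1: x^-=[3.4400]  P^-=[0.5200]  H_jac=[6.8800]  S=[25.1139]  K=[0.1425]  nu=[-14.5636]  x^+=[1.3653]  P^+=[0.0104]
step 2: x^-=[1.3653]  P^-=[0.2304]  H_jac=[2.7307]  S=[2.2177]  K=[0.2836]  nu=[-4.2742]  x^+=[0.1530]  P^+=[0.0519]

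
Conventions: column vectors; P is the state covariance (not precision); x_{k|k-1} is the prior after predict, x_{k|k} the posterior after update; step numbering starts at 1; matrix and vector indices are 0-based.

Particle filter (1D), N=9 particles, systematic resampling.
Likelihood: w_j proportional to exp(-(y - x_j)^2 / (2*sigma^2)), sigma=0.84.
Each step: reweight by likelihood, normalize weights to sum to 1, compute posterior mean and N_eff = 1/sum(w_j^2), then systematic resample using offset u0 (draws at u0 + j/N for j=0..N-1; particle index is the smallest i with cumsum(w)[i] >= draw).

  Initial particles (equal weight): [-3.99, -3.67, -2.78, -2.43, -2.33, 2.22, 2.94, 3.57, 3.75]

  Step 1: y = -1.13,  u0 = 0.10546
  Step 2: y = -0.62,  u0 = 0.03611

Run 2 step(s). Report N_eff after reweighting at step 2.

step 1: w=[0.0037, 0.0126, 0.1769, 0.3676, 0.4388, 0.0004, 0.0000, 0.0000, 0.0000]  mean=-2.4674  Neff=2.7844  idx=[2, 3, 3, 3, 3, 4, 4, 4, 4]
step 2: w=[0.0393, 0.1052, 0.1052, 0.1052, 0.1052, 0.1350, 0.1350, 0.1350, 0.1350]  mean=-2.3898  Neff=8.4254  idx=[0, 2, 3, 4, 5, 5, 6, 7, 8]

N_eff = 8.4254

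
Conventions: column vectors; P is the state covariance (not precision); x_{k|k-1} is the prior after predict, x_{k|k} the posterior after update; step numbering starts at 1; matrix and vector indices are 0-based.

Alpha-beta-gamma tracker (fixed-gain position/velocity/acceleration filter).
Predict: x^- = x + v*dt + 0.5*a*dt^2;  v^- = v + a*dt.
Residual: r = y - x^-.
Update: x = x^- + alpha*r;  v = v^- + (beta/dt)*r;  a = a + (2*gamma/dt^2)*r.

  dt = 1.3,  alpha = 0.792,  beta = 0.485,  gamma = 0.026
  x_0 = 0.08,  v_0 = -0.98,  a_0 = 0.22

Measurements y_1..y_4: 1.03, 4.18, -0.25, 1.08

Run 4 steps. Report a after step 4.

step 1: x_pred=-1.0081  r=2.0381  x^+=0.6061  v^+=0.0664  a^+=0.2827
step 2: x_pred=0.9312  r=3.2488  x^+=3.5043  v^+=1.6459  a^+=0.3827
step 3: x_pred=5.9673  r=-6.2173  x^+=1.0432  v^+=-0.1761  a^+=0.1914
step 4: x_pred=0.9759  r=0.1041  x^+=1.0584  v^+=0.1115  a^+=0.1946

a_post = 0.1946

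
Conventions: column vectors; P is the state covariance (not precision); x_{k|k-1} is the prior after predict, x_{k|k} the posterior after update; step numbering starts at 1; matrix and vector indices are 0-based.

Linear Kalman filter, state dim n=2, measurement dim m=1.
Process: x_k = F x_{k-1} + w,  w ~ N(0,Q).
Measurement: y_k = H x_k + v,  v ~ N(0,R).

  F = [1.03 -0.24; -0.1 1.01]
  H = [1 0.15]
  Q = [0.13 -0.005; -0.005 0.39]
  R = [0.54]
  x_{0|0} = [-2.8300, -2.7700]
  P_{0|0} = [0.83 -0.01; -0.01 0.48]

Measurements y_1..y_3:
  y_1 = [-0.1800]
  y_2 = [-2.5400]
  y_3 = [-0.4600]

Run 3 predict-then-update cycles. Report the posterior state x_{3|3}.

step 1: x^-=[-2.2501, -2.5147]  P^-=[1.0431 -0.2175; -0.2175 0.8900]  S=[1.5379]  K=[0.6571; -0.0546]  nu=[2.4473]  x^+=[-0.6421, -2.6484]  P^+=[0.3792 -0.1623; -0.1623 0.8854]
step 2: x^-=[-0.0257, -2.6106]  P^-=[0.6635 -0.4314; -0.4314 1.3298]  S=[1.1040]  K=[0.5424; -0.2101]  nu=[-2.1227]  x^+=[-1.1770, -2.1647]  P^+=[0.3387 -0.3056; -0.3056 1.2810]
step 3: x^-=[-0.6928, -2.0686]  P^-=[0.7142 -0.6757; -0.6757 1.7619]  S=[1.0912]  K=[0.5617; -0.3770]  nu=[0.5431]  x^+=[-0.3878, -2.2734]  P^+=[0.3700 -0.4446; -0.4446 1.6068]

x_post = [-0.3878, -2.2734]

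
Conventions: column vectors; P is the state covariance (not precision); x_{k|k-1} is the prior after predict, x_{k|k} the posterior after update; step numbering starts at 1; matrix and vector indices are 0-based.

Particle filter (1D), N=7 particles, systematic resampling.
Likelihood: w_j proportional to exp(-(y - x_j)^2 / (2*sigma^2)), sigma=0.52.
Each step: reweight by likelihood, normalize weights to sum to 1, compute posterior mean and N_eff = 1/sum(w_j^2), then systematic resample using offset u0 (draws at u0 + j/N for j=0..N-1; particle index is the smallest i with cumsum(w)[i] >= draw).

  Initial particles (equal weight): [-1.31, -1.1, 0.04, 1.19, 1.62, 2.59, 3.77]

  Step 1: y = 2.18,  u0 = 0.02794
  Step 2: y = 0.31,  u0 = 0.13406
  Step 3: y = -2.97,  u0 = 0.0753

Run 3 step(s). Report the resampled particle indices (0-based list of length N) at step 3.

resampled_idx = [0, 0, 1, 2, 2, 3, 3]

step 1: w=[0.0000, 0.0000, 0.0001, 0.1114, 0.3821, 0.5000, 0.0064]  mean=2.0706  Neff=2.4483  idx=[3, 4, 4, 4, 5, 5, 5]
step 2: w=[0.6550, 0.1148, 0.1148, 0.1148, 0.0002, 0.0002, 0.0002]  mean=1.3389  Neff=2.1341  idx=[0, 0, 0, 0, 1, 2, 3]
step 3: w=[0.2498, 0.2498, 0.2498, 0.2498, 0.0002, 0.0002, 0.0002]  mean=1.1903  Neff=4.0057  idx=[0, 0, 1, 2, 2, 3, 3]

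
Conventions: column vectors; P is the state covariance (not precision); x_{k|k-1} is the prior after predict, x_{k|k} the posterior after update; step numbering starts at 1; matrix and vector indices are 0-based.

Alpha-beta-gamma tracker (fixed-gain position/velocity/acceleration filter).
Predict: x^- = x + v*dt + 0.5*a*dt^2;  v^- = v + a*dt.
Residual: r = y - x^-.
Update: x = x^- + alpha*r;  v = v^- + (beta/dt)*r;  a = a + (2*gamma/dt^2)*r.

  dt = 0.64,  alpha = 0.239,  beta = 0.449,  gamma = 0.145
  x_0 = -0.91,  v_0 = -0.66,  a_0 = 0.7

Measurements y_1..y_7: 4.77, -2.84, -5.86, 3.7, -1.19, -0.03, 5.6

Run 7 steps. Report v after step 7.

step 1: x_pred=-1.1890  r=5.9590  x^+=0.2352  v^+=3.9686  a^+=4.9190
step 2: x_pred=3.7825  r=-6.6225  x^+=2.1997  v^+=2.4707  a^+=0.2303
step 3: x_pred=3.8282  r=-9.6882  x^+=1.5127  v^+=-4.1788  a^+=-6.6290
step 4: x_pred=-2.5194  r=6.2194  x^+=-1.0329  v^+=-4.0581  a^+=-2.2257
step 5: x_pred=-4.0859  r=2.8959  x^+=-3.3938  v^+=-3.4509  a^+=-0.1753
step 6: x_pred=-5.6383  r=5.6083  x^+=-4.2979  v^+=0.3715  a^+=3.7953
step 7: x_pred=-3.2829  r=8.8829  x^+=-1.1599  v^+=9.0324  a^+=10.0845

v_post = 9.0324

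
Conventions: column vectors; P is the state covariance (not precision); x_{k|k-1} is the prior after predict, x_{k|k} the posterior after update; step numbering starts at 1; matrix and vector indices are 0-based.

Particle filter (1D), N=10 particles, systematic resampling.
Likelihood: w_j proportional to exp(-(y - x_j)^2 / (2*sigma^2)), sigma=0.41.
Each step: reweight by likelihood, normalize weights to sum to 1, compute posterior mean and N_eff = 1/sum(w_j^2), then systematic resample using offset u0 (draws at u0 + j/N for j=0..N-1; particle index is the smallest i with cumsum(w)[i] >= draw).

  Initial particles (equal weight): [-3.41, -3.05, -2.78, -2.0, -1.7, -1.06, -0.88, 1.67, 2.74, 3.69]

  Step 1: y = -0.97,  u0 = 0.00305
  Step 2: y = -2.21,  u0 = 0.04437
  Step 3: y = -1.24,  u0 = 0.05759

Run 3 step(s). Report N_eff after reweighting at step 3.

step 1: w=[0.0000, 0.0000, 0.0000, 0.0194, 0.0932, 0.4437, 0.4437, 0.0000, 0.0000, 0.0000]  mean=-1.0580  Neff=2.4824  idx=[3, 4, 5, 5, 5, 5, 6, 6, 6, 6]
step 2: w=[0.6102, 0.3209, 0.0136, 0.0136, 0.0136, 0.0136, 0.0036, 0.0036, 0.0036, 0.0036]  mean=-1.8364  Neff=2.1004  idx=[0, 0, 0, 0, 0, 0, 1, 1, 1, 2]
step 3: w=[0.0501, 0.0501, 0.0501, 0.0501, 0.0501, 0.0501, 0.1487, 0.1487, 0.1487, 0.2534]  mean=-1.6279  Neff=6.8673  idx=[1, 3, 5, 6, 7, 7, 8, 9, 9, 9]

N_eff = 6.8673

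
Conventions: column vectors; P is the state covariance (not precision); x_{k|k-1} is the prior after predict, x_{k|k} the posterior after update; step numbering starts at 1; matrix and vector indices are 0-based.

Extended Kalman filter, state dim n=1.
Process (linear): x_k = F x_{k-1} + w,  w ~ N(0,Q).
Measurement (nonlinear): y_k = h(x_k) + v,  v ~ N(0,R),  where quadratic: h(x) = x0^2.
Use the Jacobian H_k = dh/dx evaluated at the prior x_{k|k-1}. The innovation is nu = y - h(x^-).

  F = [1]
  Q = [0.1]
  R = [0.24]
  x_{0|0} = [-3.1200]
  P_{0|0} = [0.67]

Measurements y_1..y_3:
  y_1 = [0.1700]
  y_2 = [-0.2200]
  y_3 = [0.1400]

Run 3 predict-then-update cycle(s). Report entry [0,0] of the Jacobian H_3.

step 1: x^-=[-3.1200]  P^-=[0.7700]  H_jac=[-6.2400]  S=[30.2220]  K=[-0.1590]  nu=[-9.5644]  x^+=[-1.5994]  P^+=[0.0061]
step 2: x^-=[-1.5994]  P^-=[0.1061]  H_jac=[-3.1988]  S=[1.3258]  K=[-0.2560]  nu=[-2.7781]  x^+=[-0.8881]  P^+=[0.0192]
step 3: x^-=[-0.8881]  P^-=[0.1192]  H_jac=[-1.7763]  S=[0.6161]  K=[-0.3437]  nu=[-0.6488]  x^+=[-0.6652]  P^+=[0.0464]

H_jac[0,0] = -1.7763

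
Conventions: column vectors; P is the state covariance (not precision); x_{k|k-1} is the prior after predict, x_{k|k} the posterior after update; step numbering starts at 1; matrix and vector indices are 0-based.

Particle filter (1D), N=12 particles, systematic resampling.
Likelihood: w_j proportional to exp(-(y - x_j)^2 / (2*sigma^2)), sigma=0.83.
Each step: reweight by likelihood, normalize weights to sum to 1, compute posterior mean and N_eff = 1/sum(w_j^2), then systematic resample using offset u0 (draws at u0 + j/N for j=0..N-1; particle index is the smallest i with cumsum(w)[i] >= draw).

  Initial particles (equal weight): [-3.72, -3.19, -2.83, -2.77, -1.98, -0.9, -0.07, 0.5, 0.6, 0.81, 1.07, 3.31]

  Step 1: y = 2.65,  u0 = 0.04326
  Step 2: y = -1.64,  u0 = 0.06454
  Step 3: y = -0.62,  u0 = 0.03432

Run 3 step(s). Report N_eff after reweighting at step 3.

step 1: w=[0.0000, 0.0000, 0.0000, 0.0000, 0.0000, 0.0001, 0.0044, 0.0328, 0.0445, 0.0804, 0.1534, 0.6845]  mean=2.5375  Neff=1.9938  idx=[8, 9, 10, 10, 11, 11, 11, 11, 11, 11, 11, 11]
step 2: w=[0.5380, 0.2632, 0.0994, 0.0994, 0.0000, 0.0000, 0.0000, 0.0000, 0.0000, 0.0000, 0.0000, 0.0000]  mean=0.7487  Neff=2.6423  idx=[0, 0, 0, 0, 0, 0, 1, 1, 1, 2, 2, 3]
step 3: w=[0.1097, 0.1097, 0.1097, 0.1097, 0.1097, 0.1097, 0.0733, 0.0733, 0.0733, 0.0407, 0.0407, 0.0407]  mean=0.7035  Neff=10.7208  idx=[0, 1, 1, 2, 3, 4, 4, 5, 6, 7, 8, 10]

N_eff = 10.7208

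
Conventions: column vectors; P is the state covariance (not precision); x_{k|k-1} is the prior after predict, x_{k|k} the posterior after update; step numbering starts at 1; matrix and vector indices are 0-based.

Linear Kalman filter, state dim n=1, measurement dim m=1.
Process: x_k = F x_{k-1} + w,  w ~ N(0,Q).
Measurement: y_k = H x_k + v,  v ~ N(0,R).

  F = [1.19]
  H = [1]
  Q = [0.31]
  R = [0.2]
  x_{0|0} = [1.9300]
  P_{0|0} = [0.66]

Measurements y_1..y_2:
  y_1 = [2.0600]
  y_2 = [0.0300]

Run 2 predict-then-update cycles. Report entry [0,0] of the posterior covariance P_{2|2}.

P_post[0,0] = 0.1470

step 1: x^-=[2.2967]  P^-=[1.2446]  S=[1.4446]  K=[0.8616]  nu=[-0.2367]  x^+=[2.0928]  P^+=[0.1723]
step 2: x^-=[2.4904]  P^-=[0.5540]  S=[0.7540]  K=[0.7348]  nu=[-2.4604]  x^+=[0.6826]  P^+=[0.1470]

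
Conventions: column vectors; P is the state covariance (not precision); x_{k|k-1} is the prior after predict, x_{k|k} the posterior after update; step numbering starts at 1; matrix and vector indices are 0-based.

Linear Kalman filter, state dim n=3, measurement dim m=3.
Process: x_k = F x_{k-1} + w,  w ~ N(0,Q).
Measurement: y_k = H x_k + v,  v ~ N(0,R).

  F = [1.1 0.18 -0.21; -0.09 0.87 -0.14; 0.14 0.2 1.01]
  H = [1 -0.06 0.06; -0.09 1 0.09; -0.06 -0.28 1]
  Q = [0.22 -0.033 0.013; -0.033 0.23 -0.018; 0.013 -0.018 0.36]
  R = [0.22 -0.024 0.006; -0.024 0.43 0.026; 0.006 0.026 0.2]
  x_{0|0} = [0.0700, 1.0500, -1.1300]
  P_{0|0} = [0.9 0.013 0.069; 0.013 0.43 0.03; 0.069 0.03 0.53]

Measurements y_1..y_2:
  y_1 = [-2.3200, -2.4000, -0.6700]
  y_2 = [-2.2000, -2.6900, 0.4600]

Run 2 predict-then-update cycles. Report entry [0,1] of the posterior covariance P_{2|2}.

step 1: x^-=[0.5033, 1.0654, -0.9215]  P^-=[1.3173 -0.0425 0.1367; -0.0425 0.5655 -0.0102; 0.1367 -0.0102 0.9679]  S=[1.5644 -0.2030 0.1433; -0.2030 1.0176 -0.0596; 0.1433 -0.0596 1.2048]  K=[0.8557 0.0220 -0.0429; 0.0337 0.5586 -0.1141; 0.0680 0.1237 0.7969]  nu=[-2.7041, -3.3372, 0.5800]  x^+=[-1.9089, -0.9561, -1.0560]  P^+=[0.1871 0.0038 0.0094; 0.0038 0.2316 0.0570; 0.0094 0.0570 0.1795]
step 2: x^-=[-2.0501, -0.5122, -1.5250]  P^-=[0.4547 -0.0195 0.0312; -0.0195 0.3961 0.0424; 0.0312 0.0424 0.5820]  S=[0.6840 -0.1002 0.0535; -0.1002 0.8452 0.0090; 0.0535 0.0090 0.7865]  K=[0.6736 0.0120 -0.0341; 0.0177 0.4784 -0.0923; 0.0525 0.1074 0.7177]  nu=[-0.0891, -2.2251, 1.7186]  x^+=[-2.1955, -1.7368, -0.5354]  P^+=[0.1474 0.0008 0.0066; 0.0008 0.1985 0.0497; 0.0066 0.0497 0.1610]

P_post[0,1] = 0.0008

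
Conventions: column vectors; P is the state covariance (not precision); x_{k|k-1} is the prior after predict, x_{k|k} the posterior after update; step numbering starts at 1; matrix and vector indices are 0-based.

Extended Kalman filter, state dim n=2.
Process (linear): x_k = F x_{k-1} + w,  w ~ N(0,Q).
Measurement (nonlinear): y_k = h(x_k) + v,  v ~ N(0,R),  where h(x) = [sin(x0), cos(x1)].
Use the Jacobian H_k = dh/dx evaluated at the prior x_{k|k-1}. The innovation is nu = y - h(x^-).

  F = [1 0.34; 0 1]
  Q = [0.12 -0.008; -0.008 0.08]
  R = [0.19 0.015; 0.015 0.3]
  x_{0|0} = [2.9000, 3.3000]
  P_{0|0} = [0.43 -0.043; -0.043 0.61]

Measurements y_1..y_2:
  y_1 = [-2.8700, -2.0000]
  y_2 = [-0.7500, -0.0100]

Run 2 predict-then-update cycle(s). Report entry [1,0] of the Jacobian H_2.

step 1: x^-=[4.0220, 3.3000]  P^-=[0.5913 0.1564; 0.1564 0.6900]  H_jac=[-0.6368 0.0000; 0.0000 0.1577]  S=[0.4298 -0.0007; -0.0007 0.3172]  K=[-0.8760 0.0758; -0.2312 0.3427]  nu=[-2.0990, -1.0125]  x^+=[5.7839, 3.4383]  P^+=[0.2596 0.0609; 0.0609 0.6297]
step 2: x^-=[6.9529, 3.4383]  P^-=[0.4938 0.2670; 0.2670 0.7097]  H_jac=[0.7840 0.0000; 0.0000 0.2924]  S=[0.4935 0.0762; 0.0762 0.3607]  K=[0.7763 0.0524; 0.3466 0.5020]  nu=[-1.3708, 0.9463]  x^+=[5.9383, 3.4382]  P^+=[0.1891 0.0936; 0.0936 0.5330]

H_jac[1,0] = 0.0000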